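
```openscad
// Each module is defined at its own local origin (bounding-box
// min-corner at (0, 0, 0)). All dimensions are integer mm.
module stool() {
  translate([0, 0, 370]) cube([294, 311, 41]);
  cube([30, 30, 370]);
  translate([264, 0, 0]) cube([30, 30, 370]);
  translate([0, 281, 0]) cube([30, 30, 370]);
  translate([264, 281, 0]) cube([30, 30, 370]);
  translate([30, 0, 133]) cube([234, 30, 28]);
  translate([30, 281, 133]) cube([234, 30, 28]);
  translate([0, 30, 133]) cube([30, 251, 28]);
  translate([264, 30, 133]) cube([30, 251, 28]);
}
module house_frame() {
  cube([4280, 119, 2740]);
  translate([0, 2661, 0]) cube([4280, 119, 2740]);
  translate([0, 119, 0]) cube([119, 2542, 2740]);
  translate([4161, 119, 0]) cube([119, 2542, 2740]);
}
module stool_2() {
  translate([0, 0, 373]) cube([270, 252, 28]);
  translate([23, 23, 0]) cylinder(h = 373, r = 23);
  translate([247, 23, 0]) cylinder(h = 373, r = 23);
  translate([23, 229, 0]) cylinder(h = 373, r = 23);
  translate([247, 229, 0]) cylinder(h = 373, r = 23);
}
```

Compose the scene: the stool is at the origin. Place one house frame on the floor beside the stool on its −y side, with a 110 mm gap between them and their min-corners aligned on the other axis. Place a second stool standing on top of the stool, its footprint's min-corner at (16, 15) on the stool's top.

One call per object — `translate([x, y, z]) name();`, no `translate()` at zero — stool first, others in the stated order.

stool();
translate([0, -2890, 0]) house_frame();
translate([16, 15, 411]) stool_2();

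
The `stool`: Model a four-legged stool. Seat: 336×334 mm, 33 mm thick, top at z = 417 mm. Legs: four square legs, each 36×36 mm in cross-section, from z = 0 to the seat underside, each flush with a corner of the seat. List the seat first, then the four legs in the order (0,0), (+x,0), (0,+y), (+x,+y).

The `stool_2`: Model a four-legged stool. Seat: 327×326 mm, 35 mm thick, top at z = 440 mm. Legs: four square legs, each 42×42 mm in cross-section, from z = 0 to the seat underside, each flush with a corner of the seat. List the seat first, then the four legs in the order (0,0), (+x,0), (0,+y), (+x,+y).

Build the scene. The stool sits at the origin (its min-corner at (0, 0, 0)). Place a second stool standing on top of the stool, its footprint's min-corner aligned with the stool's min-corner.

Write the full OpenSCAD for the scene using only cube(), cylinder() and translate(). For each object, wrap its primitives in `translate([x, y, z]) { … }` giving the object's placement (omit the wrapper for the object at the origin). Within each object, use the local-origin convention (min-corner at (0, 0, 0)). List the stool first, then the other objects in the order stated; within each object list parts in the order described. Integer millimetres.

translate([0, 0, 384]) cube([336, 334, 33]);
cube([36, 36, 384]);
translate([300, 0, 0]) cube([36, 36, 384]);
translate([0, 298, 0]) cube([36, 36, 384]);
translate([300, 298, 0]) cube([36, 36, 384]);
translate([0, 0, 417]) {
  translate([0, 0, 405]) cube([327, 326, 35]);
  cube([42, 42, 405]);
  translate([285, 0, 0]) cube([42, 42, 405]);
  translate([0, 284, 0]) cube([42, 42, 405]);
  translate([285, 284, 0]) cube([42, 42, 405]);
}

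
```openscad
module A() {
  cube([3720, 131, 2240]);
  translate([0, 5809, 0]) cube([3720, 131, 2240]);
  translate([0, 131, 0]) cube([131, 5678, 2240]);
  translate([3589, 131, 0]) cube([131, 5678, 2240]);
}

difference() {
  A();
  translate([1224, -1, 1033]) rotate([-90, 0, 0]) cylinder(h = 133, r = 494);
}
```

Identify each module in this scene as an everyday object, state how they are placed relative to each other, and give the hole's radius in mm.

The subtracted cylinder has r = 494 mm.

A is a house frame. The house frame has a circular hole through its front wall. The hole's radius is 494 mm.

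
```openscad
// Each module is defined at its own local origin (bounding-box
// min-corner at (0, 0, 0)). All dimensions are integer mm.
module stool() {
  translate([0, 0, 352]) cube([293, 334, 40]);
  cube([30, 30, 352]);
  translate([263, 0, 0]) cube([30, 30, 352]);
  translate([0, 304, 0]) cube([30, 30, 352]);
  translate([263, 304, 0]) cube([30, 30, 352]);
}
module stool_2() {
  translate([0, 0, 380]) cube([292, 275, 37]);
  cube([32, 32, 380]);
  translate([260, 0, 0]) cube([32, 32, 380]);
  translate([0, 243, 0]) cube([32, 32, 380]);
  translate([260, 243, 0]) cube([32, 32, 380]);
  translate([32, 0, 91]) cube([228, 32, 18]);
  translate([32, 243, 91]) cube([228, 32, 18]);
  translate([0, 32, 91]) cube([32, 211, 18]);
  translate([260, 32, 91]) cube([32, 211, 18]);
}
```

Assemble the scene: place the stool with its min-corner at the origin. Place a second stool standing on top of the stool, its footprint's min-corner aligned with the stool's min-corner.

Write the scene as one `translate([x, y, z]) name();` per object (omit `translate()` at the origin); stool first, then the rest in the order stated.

stool();
translate([0, 0, 392]) stool_2();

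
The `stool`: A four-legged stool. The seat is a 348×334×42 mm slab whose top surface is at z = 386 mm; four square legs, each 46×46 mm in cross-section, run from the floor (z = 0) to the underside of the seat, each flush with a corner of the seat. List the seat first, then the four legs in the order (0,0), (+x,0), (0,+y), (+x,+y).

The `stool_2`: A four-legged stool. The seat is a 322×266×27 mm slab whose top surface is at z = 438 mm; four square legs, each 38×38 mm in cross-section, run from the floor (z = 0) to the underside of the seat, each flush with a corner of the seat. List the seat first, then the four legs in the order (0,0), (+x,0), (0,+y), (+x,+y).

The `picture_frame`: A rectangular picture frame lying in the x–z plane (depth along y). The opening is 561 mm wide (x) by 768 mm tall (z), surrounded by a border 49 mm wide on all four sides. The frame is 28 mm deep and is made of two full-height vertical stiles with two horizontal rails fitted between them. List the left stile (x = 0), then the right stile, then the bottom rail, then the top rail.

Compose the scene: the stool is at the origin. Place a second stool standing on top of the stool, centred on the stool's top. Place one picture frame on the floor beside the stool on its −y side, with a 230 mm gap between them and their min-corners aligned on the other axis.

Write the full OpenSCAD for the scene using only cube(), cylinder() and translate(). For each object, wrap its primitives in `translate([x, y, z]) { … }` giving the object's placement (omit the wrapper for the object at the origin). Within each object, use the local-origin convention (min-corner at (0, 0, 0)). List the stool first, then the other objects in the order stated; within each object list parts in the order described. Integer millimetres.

translate([0, 0, 344]) cube([348, 334, 42]);
cube([46, 46, 344]);
translate([302, 0, 0]) cube([46, 46, 344]);
translate([0, 288, 0]) cube([46, 46, 344]);
translate([302, 288, 0]) cube([46, 46, 344]);
translate([13, 34, 386]) {
  translate([0, 0, 411]) cube([322, 266, 27]);
  cube([38, 38, 411]);
  translate([284, 0, 0]) cube([38, 38, 411]);
  translate([0, 228, 0]) cube([38, 38, 411]);
  translate([284, 228, 0]) cube([38, 38, 411]);
}
translate([0, -258, 0]) {
  cube([49, 28, 866]);
  translate([610, 0, 0]) cube([49, 28, 866]);
  translate([49, 0, 0]) cube([561, 28, 49]);
  translate([49, 0, 817]) cube([561, 28, 49]);
}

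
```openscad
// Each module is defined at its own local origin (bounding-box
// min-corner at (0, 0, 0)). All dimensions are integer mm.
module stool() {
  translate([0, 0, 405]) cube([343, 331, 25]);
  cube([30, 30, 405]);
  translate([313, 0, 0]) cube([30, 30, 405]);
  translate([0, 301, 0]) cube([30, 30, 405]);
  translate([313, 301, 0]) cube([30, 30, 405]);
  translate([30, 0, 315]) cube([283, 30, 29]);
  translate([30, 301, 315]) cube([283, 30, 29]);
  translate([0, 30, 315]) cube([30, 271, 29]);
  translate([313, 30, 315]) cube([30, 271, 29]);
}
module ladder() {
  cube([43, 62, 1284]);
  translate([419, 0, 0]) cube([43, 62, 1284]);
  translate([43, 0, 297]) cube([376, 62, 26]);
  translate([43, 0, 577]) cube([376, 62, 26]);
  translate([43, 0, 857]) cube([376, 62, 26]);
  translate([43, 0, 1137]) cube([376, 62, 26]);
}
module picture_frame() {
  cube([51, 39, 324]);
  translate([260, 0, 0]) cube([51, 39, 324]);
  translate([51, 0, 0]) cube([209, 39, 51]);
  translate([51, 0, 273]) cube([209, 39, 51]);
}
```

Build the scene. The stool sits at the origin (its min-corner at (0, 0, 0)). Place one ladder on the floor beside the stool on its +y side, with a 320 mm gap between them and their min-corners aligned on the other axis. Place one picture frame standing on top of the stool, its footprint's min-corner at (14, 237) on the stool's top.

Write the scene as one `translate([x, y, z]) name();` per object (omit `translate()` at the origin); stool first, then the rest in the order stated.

stool();
translate([0, 651, 0]) ladder();
translate([14, 237, 430]) picture_frame();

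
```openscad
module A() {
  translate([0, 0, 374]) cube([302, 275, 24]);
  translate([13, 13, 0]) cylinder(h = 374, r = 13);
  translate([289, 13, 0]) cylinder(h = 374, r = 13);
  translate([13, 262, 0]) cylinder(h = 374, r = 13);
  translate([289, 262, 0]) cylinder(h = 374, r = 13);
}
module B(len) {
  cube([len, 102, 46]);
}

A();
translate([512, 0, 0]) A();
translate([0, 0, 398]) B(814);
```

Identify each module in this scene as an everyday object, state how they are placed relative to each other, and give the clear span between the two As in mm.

A is a stool. B is a beam. A beam spans the tops of two stools. The clear span between the two stools is 210 mm.

Second stool starts at x = 512; first ends at x = 302; clear span = 512 − 302 = 210 mm.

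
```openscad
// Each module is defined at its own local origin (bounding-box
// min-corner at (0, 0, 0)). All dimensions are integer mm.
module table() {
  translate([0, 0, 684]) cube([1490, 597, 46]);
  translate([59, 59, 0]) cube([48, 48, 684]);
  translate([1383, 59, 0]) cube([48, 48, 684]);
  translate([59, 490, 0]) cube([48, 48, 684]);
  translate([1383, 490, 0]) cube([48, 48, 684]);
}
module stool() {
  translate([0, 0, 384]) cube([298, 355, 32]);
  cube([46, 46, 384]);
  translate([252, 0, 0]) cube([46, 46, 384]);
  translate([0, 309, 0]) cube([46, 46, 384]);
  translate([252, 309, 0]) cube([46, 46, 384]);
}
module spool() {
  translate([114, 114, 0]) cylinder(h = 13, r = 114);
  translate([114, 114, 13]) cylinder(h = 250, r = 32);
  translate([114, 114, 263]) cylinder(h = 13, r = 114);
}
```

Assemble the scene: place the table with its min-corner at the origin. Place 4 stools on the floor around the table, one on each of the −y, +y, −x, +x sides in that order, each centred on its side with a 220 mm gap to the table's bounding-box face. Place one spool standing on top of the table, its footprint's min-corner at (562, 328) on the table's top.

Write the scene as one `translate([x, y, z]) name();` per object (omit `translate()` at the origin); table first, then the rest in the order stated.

table();
translate([596, -575, 0]) stool();
translate([596, 817, 0]) stool();
translate([-518, 121, 0]) stool();
translate([1710, 121, 0]) stool();
translate([562, 328, 730]) spool();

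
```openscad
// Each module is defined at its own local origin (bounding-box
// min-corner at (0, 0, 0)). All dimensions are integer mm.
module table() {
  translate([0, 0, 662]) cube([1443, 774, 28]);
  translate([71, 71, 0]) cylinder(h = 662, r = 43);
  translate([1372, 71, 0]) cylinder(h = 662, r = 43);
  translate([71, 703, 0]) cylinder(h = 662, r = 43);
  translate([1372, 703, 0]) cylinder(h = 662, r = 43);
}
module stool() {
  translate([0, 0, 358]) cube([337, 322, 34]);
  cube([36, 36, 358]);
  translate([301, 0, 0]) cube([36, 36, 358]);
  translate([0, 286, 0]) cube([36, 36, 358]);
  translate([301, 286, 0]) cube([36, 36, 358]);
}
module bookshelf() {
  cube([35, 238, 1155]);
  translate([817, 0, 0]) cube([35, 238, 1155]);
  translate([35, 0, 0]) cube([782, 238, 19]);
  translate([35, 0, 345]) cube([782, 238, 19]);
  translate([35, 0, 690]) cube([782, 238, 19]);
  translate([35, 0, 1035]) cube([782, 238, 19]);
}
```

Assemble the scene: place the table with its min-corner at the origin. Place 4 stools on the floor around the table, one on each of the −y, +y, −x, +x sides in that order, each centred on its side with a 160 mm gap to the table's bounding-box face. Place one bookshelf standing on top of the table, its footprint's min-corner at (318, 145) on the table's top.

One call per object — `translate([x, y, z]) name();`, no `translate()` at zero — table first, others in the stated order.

table();
translate([553, -482, 0]) stool();
translate([553, 934, 0]) stool();
translate([-497, 226, 0]) stool();
translate([1603, 226, 0]) stool();
translate([318, 145, 690]) bookshelf();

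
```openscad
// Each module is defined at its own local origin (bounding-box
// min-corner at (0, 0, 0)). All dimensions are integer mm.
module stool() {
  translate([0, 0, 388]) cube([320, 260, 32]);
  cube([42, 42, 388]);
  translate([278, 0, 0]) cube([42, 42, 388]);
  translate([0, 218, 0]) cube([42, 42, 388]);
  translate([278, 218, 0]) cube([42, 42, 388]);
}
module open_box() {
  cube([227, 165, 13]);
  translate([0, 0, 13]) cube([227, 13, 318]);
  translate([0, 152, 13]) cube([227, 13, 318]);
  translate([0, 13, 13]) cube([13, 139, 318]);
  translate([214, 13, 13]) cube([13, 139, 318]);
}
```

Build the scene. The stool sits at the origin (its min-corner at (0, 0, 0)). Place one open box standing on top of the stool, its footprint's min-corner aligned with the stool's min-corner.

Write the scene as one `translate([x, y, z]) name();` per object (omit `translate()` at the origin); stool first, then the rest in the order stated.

stool();
translate([0, 0, 420]) open_box();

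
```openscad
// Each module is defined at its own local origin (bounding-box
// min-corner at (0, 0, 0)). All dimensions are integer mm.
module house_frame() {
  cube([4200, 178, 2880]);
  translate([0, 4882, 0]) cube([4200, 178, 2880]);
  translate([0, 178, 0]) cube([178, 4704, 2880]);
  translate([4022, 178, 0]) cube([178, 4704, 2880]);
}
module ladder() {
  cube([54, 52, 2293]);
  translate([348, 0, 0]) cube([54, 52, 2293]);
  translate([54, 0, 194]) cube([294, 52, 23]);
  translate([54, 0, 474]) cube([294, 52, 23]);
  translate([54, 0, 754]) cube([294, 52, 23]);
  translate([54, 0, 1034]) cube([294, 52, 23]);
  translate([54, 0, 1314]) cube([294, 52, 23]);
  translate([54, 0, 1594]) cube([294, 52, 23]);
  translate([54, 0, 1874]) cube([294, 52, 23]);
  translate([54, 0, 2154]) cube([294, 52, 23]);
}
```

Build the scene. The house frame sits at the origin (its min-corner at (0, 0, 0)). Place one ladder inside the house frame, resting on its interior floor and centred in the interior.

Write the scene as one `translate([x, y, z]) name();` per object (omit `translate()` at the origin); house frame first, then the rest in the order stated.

house_frame();
translate([1899, 2504, 0]) ladder();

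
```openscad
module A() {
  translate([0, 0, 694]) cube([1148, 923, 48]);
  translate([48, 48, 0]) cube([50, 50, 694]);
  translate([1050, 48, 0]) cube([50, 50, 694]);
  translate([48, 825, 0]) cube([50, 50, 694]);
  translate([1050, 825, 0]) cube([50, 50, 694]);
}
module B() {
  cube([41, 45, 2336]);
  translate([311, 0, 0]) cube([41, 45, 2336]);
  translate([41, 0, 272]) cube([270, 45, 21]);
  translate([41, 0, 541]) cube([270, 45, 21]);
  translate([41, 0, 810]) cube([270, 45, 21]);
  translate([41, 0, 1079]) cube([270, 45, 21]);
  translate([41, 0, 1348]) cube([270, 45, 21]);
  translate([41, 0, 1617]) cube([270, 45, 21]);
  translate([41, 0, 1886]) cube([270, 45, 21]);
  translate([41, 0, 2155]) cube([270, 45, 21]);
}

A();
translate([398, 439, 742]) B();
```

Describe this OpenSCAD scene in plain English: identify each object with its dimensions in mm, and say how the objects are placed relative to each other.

A is a rectangular dining table. The top is 1148×923×48 mm with its upper surface at z = 742 mm. It stands on four 50×50 mm square legs, each inset 48 mm from the nearest pair of top edges, running from the floor to the underside of the top.

B is a straight ladder. Two 41×45 mm vertical rails, 2336 mm tall, stand 352 mm apart (outside-to-outside) with their front faces coplanar on the −y side. 8 rungs, each 45 mm deep and 21 mm tall, span between the inner faces of the rails, front faces flush with the rails. The lowest rung's underside is at z = 272 mm and rungs are spaced 269 mm apart (underside to underside).

The ladder is on top of the table, centred.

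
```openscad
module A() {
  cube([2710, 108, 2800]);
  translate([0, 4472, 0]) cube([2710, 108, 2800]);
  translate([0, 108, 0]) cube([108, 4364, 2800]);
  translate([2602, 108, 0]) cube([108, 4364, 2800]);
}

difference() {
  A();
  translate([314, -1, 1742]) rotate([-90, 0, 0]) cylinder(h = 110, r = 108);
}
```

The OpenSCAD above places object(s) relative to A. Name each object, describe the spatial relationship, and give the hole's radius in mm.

A is a house frame. The house frame has a circular hole through its front wall. The hole's radius is 108 mm.

The subtracted cylinder has r = 108 mm.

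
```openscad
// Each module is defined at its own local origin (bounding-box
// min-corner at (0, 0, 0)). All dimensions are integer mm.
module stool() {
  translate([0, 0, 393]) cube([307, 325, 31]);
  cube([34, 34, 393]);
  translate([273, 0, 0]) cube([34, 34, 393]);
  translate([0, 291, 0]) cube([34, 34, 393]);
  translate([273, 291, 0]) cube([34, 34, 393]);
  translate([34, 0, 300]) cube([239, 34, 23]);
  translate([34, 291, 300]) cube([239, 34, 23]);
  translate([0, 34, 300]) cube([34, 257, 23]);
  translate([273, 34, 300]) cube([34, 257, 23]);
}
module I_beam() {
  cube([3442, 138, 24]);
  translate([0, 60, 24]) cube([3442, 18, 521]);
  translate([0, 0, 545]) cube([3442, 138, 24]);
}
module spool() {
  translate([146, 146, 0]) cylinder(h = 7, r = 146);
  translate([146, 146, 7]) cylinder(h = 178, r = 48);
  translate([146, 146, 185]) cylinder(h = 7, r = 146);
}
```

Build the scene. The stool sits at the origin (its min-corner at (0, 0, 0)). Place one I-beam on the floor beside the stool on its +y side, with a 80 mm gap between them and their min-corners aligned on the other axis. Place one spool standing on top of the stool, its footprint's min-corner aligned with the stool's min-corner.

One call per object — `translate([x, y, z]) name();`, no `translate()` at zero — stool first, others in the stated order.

stool();
translate([0, 405, 0]) I_beam();
translate([0, 0, 424]) spool();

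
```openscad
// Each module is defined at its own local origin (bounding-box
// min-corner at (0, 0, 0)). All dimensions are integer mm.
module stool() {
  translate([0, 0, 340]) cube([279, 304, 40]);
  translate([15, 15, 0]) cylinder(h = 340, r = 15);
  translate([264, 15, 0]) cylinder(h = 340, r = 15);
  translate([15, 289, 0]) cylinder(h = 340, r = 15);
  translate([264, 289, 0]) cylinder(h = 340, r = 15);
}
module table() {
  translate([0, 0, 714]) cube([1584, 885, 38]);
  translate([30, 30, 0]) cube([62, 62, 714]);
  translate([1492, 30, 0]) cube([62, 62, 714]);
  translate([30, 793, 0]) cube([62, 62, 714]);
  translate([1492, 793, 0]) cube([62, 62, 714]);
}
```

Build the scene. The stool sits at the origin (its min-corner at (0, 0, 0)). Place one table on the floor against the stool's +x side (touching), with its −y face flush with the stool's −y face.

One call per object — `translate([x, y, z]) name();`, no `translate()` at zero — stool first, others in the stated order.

stool();
translate([279, 0, 0]) table();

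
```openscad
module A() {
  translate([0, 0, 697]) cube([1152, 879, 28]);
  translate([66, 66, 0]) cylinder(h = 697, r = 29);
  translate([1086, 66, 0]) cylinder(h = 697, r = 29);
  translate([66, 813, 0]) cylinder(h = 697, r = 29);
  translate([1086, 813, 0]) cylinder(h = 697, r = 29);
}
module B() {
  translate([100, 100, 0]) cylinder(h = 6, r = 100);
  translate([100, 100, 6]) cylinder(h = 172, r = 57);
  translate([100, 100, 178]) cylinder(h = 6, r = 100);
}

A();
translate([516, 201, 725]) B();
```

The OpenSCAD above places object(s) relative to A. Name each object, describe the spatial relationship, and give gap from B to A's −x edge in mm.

The spool's min-x is at 516; the table's min-x is 0; gap = 516 mm.

A is a table. B is a spool. The spool is on top of the table. The gap from the spool to the table's −x edge is 516 mm.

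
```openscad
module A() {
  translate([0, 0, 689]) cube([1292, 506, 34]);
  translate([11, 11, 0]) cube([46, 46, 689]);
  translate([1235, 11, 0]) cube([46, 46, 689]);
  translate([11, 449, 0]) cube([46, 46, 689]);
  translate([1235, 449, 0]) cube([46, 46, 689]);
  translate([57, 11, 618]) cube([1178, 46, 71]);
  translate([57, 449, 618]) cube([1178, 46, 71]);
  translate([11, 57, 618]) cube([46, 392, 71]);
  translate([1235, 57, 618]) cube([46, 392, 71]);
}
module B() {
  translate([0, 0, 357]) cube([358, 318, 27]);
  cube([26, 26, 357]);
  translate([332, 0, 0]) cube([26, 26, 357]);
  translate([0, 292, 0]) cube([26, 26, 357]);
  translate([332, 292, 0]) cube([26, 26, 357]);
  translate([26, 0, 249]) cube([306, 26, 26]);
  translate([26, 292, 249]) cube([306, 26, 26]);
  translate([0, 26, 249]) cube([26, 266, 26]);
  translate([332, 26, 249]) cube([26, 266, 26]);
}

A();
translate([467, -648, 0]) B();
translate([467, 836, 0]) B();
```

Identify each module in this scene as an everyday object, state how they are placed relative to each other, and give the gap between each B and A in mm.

Each stool's nearest face is 330 mm from the table's bounding box.

A is a table. B is a stool. Two stools sit around the table at the −y, +y sides. The gap between each stool and the table is 330 mm.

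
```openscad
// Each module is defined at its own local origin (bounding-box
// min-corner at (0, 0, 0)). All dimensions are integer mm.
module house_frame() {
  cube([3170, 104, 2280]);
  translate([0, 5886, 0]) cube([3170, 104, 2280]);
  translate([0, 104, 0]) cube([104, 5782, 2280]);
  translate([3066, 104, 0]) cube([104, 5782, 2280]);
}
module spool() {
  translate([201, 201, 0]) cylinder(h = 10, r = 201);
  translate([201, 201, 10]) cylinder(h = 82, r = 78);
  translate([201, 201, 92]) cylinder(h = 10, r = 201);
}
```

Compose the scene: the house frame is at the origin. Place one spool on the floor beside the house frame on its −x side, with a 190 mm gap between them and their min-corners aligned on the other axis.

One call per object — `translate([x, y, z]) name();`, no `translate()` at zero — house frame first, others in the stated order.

house_frame();
translate([-592, 0, 0]) spool();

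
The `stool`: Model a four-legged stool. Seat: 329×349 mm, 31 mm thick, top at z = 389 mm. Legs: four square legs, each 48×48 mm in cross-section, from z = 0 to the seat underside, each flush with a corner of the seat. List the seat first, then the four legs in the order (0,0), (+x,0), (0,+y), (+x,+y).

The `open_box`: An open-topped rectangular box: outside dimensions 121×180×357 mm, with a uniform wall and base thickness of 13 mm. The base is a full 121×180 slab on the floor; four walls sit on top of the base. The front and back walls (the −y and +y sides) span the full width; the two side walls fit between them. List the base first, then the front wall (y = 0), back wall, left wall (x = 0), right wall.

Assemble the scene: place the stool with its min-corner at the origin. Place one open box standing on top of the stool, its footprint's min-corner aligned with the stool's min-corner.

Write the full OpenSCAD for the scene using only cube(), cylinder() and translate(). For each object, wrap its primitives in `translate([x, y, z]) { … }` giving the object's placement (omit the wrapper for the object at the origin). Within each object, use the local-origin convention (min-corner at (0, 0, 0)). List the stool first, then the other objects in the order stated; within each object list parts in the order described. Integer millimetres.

translate([0, 0, 358]) cube([329, 349, 31]);
cube([48, 48, 358]);
translate([281, 0, 0]) cube([48, 48, 358]);
translate([0, 301, 0]) cube([48, 48, 358]);
translate([281, 301, 0]) cube([48, 48, 358]);
translate([0, 0, 389]) {
  cube([121, 180, 13]);
  translate([0, 0, 13]) cube([121, 13, 344]);
  translate([0, 167, 13]) cube([121, 13, 344]);
  translate([0, 13, 13]) cube([13, 154, 344]);
  translate([108, 13, 13]) cube([13, 154, 344]);
}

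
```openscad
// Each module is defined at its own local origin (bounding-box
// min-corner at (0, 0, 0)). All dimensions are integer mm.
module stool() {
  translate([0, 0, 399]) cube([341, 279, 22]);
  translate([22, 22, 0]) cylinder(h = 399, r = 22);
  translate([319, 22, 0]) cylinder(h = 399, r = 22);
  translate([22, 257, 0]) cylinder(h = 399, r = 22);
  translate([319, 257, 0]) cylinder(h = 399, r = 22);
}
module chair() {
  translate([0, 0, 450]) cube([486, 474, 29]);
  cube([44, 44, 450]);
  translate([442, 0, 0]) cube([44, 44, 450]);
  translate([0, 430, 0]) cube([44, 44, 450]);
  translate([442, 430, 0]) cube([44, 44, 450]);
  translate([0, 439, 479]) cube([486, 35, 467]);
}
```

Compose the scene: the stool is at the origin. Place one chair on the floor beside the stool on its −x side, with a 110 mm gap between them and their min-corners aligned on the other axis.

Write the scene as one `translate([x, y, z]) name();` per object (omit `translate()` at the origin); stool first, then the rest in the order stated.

stool();
translate([-596, 0, 0]) chair();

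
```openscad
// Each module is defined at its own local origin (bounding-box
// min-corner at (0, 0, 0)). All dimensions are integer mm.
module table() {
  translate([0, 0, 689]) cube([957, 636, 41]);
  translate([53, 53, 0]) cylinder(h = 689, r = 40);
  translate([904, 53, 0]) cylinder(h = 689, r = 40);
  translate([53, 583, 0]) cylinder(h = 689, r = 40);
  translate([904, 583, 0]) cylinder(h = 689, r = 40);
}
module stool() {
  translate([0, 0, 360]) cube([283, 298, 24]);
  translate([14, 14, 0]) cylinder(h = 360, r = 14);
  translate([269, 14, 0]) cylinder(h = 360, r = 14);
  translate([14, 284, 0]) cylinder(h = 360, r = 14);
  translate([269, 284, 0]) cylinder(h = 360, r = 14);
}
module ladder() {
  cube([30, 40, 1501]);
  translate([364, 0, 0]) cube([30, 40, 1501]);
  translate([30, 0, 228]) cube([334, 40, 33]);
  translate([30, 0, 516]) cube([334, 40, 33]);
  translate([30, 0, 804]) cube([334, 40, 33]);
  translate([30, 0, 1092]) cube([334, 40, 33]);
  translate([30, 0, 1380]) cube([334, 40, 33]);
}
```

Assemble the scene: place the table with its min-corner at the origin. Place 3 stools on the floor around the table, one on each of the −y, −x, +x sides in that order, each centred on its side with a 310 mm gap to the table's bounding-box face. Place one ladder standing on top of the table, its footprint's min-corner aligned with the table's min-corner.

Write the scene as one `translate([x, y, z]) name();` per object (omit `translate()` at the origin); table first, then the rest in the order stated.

table();
translate([337, -608, 0]) stool();
translate([-593, 169, 0]) stool();
translate([1267, 169, 0]) stool();
translate([0, 0, 730]) ladder();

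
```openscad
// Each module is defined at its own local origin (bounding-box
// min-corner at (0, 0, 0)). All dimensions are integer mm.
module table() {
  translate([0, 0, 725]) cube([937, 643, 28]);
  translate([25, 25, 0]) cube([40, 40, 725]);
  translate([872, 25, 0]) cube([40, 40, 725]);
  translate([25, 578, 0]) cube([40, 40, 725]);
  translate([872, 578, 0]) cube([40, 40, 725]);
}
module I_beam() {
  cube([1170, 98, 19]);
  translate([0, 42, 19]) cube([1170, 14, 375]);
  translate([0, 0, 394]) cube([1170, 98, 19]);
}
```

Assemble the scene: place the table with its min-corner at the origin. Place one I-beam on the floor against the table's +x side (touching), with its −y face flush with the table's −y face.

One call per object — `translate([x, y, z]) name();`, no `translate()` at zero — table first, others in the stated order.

table();
translate([937, 0, 0]) I_beam();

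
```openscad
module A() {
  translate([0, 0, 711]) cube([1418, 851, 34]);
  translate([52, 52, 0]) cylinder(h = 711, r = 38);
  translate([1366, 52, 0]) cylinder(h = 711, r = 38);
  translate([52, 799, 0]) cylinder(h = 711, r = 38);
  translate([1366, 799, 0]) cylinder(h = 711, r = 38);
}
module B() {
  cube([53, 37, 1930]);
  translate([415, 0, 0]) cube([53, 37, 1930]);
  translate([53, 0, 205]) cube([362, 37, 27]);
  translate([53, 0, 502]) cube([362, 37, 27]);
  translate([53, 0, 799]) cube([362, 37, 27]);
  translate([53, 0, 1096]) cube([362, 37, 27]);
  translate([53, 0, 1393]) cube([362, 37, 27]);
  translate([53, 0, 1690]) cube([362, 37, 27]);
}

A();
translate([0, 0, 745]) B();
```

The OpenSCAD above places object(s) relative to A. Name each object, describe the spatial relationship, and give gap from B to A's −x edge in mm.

The ladder's min-x is at 0; the table's min-x is 0; gap = 0 mm.

A is a table. B is a ladder. The ladder is on top of the table. The gap from the ladder to the table's −x edge is 0 mm.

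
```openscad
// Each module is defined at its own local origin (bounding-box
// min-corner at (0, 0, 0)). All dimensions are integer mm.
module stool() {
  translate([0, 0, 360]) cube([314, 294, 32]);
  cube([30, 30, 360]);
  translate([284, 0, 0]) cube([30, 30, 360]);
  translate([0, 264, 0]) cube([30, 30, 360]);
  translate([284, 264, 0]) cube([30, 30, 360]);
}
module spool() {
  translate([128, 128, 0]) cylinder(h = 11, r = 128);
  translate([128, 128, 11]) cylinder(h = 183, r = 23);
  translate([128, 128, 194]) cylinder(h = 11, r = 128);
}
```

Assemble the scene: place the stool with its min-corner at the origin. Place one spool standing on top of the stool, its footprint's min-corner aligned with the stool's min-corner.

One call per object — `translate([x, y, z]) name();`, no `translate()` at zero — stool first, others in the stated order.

stool();
translate([0, 0, 392]) spool();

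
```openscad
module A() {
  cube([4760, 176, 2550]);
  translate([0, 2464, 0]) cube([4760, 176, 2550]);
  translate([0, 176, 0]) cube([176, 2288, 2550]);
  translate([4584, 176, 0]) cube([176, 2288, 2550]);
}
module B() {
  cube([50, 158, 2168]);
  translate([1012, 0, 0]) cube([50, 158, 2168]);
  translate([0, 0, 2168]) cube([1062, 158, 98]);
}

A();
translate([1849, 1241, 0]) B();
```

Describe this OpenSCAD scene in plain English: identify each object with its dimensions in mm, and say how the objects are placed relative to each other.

A is a box-shaped house frame (walls only): outside footprint 4760×2640 mm, wall height 2550 mm, wall thickness 176 mm. The two y-facing walls run the full x-width; the two x-facing walls fit between the inner faces of the y-facing walls.

B is a rectangular door frame: two vertical jambs of 50×158 mm section, 2168 mm tall, with a clear opening 962 mm wide between their inner faces. A header 98 mm tall and 158 mm deep lies on top of the jambs and spans the full outside width.

The door frame sits inside the house frame, centred.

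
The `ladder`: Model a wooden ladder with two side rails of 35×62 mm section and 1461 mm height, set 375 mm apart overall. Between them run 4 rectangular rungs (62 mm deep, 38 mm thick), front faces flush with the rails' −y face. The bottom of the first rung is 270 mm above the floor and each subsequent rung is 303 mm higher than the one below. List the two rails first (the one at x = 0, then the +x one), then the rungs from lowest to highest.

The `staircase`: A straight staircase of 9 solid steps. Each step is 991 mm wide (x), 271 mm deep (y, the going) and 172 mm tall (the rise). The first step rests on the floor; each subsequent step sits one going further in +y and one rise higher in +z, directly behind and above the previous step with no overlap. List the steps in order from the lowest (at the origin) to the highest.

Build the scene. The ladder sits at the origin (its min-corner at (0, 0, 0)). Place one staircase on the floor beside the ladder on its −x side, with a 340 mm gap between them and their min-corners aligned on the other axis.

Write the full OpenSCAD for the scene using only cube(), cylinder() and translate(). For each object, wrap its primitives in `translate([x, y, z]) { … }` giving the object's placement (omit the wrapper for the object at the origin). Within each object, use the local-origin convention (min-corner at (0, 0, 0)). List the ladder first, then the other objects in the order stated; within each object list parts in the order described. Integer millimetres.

cube([35, 62, 1461]);
translate([340, 0, 0]) cube([35, 62, 1461]);
translate([35, 0, 270]) cube([305, 62, 38]);
translate([35, 0, 573]) cube([305, 62, 38]);
translate([35, 0, 876]) cube([305, 62, 38]);
translate([35, 0, 1179]) cube([305, 62, 38]);
translate([-1331, 0, 0]) {
  cube([991, 271, 172]);
  translate([0, 271, 172]) cube([991, 271, 172]);
  translate([0, 542, 344]) cube([991, 271, 172]);
  translate([0, 813, 516]) cube([991, 271, 172]);
  translate([0, 1084, 688]) cube([991, 271, 172]);
  translate([0, 1355, 860]) cube([991, 271, 172]);
  translate([0, 1626, 1032]) cube([991, 271, 172]);
  translate([0, 1897, 1204]) cube([991, 271, 172]);
  translate([0, 2168, 1376]) cube([991, 271, 172]);
}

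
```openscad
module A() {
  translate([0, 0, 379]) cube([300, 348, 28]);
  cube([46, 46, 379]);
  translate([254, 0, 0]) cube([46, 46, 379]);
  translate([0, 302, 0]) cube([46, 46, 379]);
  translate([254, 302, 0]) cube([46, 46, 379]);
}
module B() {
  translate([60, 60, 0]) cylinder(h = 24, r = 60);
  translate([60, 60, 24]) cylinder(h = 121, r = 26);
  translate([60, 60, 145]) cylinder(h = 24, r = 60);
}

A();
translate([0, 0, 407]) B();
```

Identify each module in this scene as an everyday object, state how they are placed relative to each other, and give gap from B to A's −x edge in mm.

A is a stool. B is a spool. The spool is on top of the stool. The gap from the spool to the stool's −x edge is 0 mm.

The spool's min-x is at 0; the stool's min-x is 0; gap = 0 mm.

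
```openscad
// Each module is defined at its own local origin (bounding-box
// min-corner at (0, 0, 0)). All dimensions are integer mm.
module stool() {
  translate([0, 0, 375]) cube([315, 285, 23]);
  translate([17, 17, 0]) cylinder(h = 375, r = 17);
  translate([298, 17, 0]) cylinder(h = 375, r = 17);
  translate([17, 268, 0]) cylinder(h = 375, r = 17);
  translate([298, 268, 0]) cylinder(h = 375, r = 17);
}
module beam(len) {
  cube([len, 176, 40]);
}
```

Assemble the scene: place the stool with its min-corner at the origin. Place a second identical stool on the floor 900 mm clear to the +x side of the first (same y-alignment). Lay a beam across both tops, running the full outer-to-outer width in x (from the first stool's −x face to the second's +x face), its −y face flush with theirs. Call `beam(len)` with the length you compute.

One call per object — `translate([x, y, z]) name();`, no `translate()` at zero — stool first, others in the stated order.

stool();
translate([1215, 0, 0]) stool();
translate([0, 0, 398]) beam(1530);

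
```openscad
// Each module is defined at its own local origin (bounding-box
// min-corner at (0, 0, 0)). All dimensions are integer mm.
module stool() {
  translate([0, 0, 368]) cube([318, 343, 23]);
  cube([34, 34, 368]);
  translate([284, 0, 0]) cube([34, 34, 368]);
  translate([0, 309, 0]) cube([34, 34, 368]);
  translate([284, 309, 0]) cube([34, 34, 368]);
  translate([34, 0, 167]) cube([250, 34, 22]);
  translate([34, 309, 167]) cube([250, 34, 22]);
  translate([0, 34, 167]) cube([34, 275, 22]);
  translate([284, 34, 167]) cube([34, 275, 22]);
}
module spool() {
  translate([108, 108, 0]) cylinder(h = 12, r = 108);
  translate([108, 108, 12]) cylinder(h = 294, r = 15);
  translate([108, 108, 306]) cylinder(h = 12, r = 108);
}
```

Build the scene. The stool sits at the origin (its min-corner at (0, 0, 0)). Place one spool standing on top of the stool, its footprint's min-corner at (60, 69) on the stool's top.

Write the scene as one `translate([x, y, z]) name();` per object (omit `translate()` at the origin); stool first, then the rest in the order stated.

stool();
translate([60, 69, 391]) spool();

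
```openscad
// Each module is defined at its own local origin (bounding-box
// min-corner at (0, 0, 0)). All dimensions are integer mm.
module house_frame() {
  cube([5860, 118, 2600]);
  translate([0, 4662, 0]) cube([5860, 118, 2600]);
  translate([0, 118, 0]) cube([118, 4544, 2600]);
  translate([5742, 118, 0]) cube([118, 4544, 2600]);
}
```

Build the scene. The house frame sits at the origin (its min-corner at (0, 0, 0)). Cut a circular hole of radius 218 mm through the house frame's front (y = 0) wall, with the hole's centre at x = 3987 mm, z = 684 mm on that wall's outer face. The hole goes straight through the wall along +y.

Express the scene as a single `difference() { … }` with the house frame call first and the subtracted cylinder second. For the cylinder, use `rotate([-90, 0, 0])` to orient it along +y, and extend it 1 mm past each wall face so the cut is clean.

difference() {
  house_frame();
  translate([3987, -1, 684]) rotate([-90, 0, 0]) cylinder(h = 120, r = 218);
}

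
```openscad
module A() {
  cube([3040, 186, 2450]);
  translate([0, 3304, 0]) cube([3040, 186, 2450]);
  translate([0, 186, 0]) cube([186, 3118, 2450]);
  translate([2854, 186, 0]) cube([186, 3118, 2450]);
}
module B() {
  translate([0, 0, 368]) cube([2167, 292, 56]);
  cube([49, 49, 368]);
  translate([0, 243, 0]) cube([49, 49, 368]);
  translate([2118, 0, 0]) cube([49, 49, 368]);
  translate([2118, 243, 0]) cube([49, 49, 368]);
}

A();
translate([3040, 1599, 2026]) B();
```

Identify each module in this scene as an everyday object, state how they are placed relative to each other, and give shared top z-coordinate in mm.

A is a house frame. B is a bench. The bench is beside the house frame with their tops flush at z = 2450. The shared top z-coordinate is 2450 mm.

Both tops at z = 2450 mm.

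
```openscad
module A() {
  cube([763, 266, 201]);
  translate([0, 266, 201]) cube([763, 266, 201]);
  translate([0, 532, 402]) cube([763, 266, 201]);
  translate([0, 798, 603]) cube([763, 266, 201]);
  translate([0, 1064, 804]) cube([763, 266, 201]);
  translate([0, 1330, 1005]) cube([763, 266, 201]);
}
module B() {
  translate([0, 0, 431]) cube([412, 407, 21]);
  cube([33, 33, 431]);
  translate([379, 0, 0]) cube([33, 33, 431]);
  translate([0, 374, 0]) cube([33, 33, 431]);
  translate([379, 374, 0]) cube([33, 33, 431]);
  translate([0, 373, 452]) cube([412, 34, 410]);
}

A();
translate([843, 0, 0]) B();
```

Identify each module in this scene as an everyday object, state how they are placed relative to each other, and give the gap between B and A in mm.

The chair's nearest face is 80 mm from the staircase's +x face.

A is a staircase. B is a chair. The chair is on the floor beside the staircase on its +x side. The gap between the chair and the staircase is 80 mm.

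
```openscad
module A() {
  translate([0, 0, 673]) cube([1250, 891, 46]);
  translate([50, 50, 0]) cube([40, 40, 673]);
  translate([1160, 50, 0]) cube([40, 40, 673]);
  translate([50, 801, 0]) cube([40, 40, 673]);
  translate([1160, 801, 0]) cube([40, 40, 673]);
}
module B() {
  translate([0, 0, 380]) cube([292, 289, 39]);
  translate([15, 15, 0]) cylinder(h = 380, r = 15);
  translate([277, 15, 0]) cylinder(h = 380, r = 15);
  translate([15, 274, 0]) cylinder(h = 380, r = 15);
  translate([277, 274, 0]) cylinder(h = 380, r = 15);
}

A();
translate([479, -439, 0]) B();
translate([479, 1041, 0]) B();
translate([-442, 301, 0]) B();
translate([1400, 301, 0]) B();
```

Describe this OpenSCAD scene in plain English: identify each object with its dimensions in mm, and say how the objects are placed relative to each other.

A is a table: top 1250 mm (x) × 891 mm (y), 46 mm thick, upper face at z = 719 mm, on four 40×40 mm square legs, each inset 50 mm from the nearest pair of top edges, running from z = 0 to the bottom of the top.

B is a four-legged stool. The seat is 292×289 mm, 39 mm thick, top at z = 419 mm. It stands on four round legs, each 30 mm in diameter, from z = 0 to the seat underside, each leg's axis is inset half a diameter from the nearest pair of seat edges (so the leg's bounding box is flush with the corner).

Four stools sit around the table at the −y, +y, −x, +x sides.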